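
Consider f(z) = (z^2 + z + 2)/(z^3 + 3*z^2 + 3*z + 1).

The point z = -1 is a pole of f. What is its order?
Factor the denominator:
  z^3 + 3*z^2 + 3*z + 1 = (z + 1)^3

The numerator P(z) = z^2 + z + 2 has P(-1) = 2 ≠ 0, so no factor of (z + 1) cancels.
Near z = -1 we can therefore write f(z) = g(z)/(z + 1)^3 with g analytic at -1 and g(-1) ≠ 0 (g is just the numerator).

Hence z = -1 is a pole of order 3.

Final answer: 3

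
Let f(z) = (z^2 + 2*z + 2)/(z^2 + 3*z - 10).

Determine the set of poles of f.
The singularities of f are the zeros of the denominator. Factoring,
  z^2 + 3*z - 10 = (z + 5)*(z - 2)
so the candidates are z = -5, z = 2.

Check the numerator P(z) = z^2 + 2*z + 2 at each one:
  P(-5) = 17 ≠ 0, so z = -5 is a (simple) pole.
  P(2) = 10 ≠ 0, so z = 2 is a (simple) pole.

Poles of f: {-5, 2}

Final answer: {-5, 2}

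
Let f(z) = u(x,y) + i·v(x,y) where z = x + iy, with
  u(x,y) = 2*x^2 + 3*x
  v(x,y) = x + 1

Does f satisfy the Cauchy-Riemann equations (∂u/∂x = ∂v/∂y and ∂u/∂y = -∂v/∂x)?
∂u/∂x = 4*x + 3
∂v/∂y = 0
∂u/∂y = 0
∂v/∂x = 1
∂u/∂x ≠ ∂v/∂y and ∂u/∂y ≠ -∂v/∂x; the Cauchy-Riemann equations are not satisfied, so f is not analytic.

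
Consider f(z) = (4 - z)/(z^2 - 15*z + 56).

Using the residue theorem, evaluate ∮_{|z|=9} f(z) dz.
By the residue theorem, ∮_C f(z) dz = 2πi · (sum of the residues of f at the poles inside |z| = 9).

The denominator factors as (z - 7)*(z - 8), so the singularities of f are simple poles at z = 7, z = 8.
  |7|² = 49 < 81 = 9², so this pole is inside the contour.
  |8|² = 64 < 81 = 9², so this pole is inside the contour.

With P(z) = 4 - z and Q(z) = z^2 - 15*z + 56, each pole is simple, so Res(f, z₀) = P(z₀)/Q'(z₀) with Q'(z) = 2*z - 15.
  Res(f, 7) = P(7)/Q'(7) = (-3)/(-1) = 3
  Res(f, 8) = P(8)/Q'(8) = (-4)/(1) = -4

Sum of residues inside C: -1
∮_C f(z) dz = 2πi · (-1) = -2*I*pi

Final answer: -2*I*pi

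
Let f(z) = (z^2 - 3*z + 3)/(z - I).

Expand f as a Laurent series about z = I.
Put w = z - (I), i.e. z = w + I. The denominator is w, so it suffices to rewrite the numerator in powers of w.

P(z) = z^2 - 3*z + 3
P(w + I) = 2 - 3*I + (-3 + 2*I)*w + w^2

Dividing each term by w:
  f = (2 - 3*I)/w - 3 + 2*I + w

Substituting back w = z - I:
  f(z) = (2 - 3*I)/(z - I) - 3 + 2*I + (z - I)

The series is finite because the numerator is a polynomial; the negative powers form the principal part, and the coefficient of 1/(z - I) gives Res(f, I) = 2 - 3*I.

Final answer: (2 - 3*I)/(z - I) - 3 + 2*I + (z - I)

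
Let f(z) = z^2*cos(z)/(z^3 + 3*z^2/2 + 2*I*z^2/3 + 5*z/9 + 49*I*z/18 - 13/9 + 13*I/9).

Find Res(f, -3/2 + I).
Write f(z) = P(z)/Q(z) with P(z) = z^2*cos(z) and Q(z) = z^3 + 3*z^2/2 + 2*I*z^2/3 + 5*z/9 + 49*I*z/18 - 13/9 + 13*I/9.
The denominator factors as Q(z) = (z + 2/3 + 2*I/3)*(z - 2/3 + I)*(z + 3/2 - I), so z = -3/2 + I is a simple zero of Q and P is analytic there; z = -3/2 + I is therefore a simple pole and
  Res(f, z₀) = P(z₀)/Q'(z₀).

Q'(z) = 3*z^2 + 3*z + 4*I*z/3 + 5/9 + 49*I/18, so Q'(-3/2 + I) = -55/36 - 95*I/18.
P(-3/2 + I) = (5/4 - 3*I)*cos(3/2 - I).

Res(f, -3/2 + I) = ((5/4 - 3*I)*cos(3/2 - I))/(-55/36 - 95*I/18) = (3609/7825 + 2898*I/7825)*cos(3/2 - I)

Final answer: (3609/7825 + 2898*I/7825)*cos(3/2 - I)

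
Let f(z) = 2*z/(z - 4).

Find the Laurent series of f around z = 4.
8/(z - 4) + 2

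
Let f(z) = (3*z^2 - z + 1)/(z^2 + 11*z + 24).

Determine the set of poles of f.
The singularities of f are the zeros of the denominator. Factoring,
  z^2 + 11*z + 24 = (z + 8)*(z + 3)
so the candidates are z = -8, z = -3.

Check the numerator P(z) = 3*z^2 - z + 1 at each one:
  P(-8) = 201 ≠ 0, so z = -8 is a (simple) pole.
  P(-3) = 31 ≠ 0, so z = -3 is a (simple) pole.

Poles of f: {-8, -3}

Final answer: {-8, -3}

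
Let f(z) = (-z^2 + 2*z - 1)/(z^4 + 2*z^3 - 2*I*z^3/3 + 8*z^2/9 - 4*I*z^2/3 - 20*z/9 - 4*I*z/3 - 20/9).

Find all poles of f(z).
The singularities of f are the zeros of the denominator. Factoring,
  z^4 + 2*z^3 - 2*I*z^3/3 + 8*z^2/9 - 4*I*z^2/3 - 20*z/9 - 4*I*z/3 - 20/9 = (z + 1 + I)*(z + 1 - I)*(z + 1 - I/3)*(z - 1 - I/3)
so the candidates are z = -1 - I, z = -1 + I, z = -1 + I/3, z = 1 + I/3.

Check the numerator P(z) = -z^2 + 2*z - 1 at each one:
  P(-1 - I) = -3 - 4*I ≠ 0, so z = -1 - I is a (simple) pole.
  P(-1 + I) = -3 + 4*I ≠ 0, so z = -1 + I is a (simple) pole.
  P(-1 + I/3) = -35/9 + 4*I/3 ≠ 0, so z = -1 + I/3 is a (simple) pole.
  P(1 + I/3) = 1/9 ≠ 0, so z = 1 + I/3 is a (simple) pole.

Poles of f: {-1 - I, -1 + I/3, -1 + I, 1 + I/3}

Final answer: {-1 - I, -1 + I/3, -1 + I, 1 + I/3}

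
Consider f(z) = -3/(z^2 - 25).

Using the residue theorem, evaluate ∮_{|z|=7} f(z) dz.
By the residue theorem, ∮_C f(z) dz = 2πi · (sum of the residues of f at the poles inside |z| = 7).

The denominator factors as (z - 5)*(z + 5), so the singularities of f are simple poles at z = 5, z = -5.
  |5|² = 25 < 49 = 7², so this pole is inside the contour.
  |-5|² = 25 < 49 = 7², so this pole is inside the contour.

With P(z) = -3 and Q(z) = z^2 - 25, each pole is simple, so Res(f, z₀) = P(z₀)/Q'(z₀) with Q'(z) = 2*z.
  Res(f, 5) = P(5)/Q'(5) = (-3)/(10) = -3/10
  Res(f, -5) = P(-5)/Q'(-5) = (-3)/(-10) = 3/10

Sum of residues inside C: 0
∮_C f(z) dz = 2πi · (0) = 0

Final answer: 0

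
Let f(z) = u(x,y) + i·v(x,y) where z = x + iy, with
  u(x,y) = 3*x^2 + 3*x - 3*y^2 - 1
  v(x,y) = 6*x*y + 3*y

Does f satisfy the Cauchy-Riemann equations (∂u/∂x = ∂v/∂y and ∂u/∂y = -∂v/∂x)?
∂u/∂x = 6*x + 3
∂v/∂y = 6*x + 3
∂u/∂y = -6*y
∂v/∂x = 6*y
∂u/∂x = ∂v/∂y and ∂u/∂y = -∂v/∂x hold identically; f is analytic.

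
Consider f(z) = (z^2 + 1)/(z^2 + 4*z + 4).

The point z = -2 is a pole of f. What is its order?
Factor the denominator:
  z^2 + 4*z + 4 = (z + 2)^2

The numerator P(z) = z^2 + 1 has P(-2) = 5 ≠ 0, so no factor of (z + 2) cancels.
Near z = -2 we can therefore write f(z) = g(z)/(z + 2)^2 with g analytic at -2 and g(-2) ≠ 0 (g is just the numerator).

Hence z = -2 is a pole of order 2.

Final answer: 2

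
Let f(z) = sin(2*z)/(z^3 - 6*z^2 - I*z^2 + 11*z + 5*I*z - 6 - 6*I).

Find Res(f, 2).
(-1/2 - I/2)*sin(4)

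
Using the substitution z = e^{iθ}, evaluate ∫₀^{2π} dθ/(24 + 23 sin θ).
Call the integral J. The integrand is 2π-periodic and we integrate over a full period, so shifting θ does not change the value (θ → θ + π/2 turns sin θ into cos θ). Hence
  J = ∫₀^{2π} dθ/(24 + 23 cos θ).
Put z = e^{iθ}: then cos θ = (z + 1/z)/2, dθ = dz/(iz), and z runs once counterclockwise around |z| = 1:
  J = ∮_{|z|=1} 1/(24 + 23*(z + 1/z)/2) · dz/(iz) = (2/i) ∮_{|z|=1} dz/(23*z^2 + 48*z + 23).
The roots of 23*z^2 + 48*z + 23 are z = (-24 ± sqrt(24^2 - 23^2))/23, with sqrt(47) = sqrt(47); their product is 1, so only z₊ = -24/23 + sqrt(47)/23 lies inside the unit circle (z₋ = -24/23 - sqrt(47)/23 lies outside).
z₊ is a simple zero of q(z) = 23*z^2 + 48*z + 23, so Res(1/q, z₊) = 1/q'(z₊) with q'(z) = 46*z + 48; and q'(z₊) = 23*(z₊ - z₋) = 2*sqrt(47).
Therefore J = (2/i) · 2πi · 1/(2*sqrt(47)) = 2*pi/(sqrt(47)) = 2*sqrt(47)*pi/47

Final answer: 2*sqrt(47)*pi/47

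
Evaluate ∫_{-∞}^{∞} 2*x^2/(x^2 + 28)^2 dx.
Let f(z) = 2*z^2/(z^2 + 28)^2. The denominator has no real zeros and deg Q - deg P = 2 ≥ 2, so the integral of f over the upper semicircle |z| = R tends to 0 as R → ∞. Closing the contour in the upper half-plane,
  ∫_{-∞}^{∞} f(x) dx = 2πi · Σ Res(f, z_k)  over the poles with Im z_k > 0.

Zeros of the denominator: z^2 + 28 = 0 gives z = ±2*sqrt(7)*I.
Upper half-plane: z = 2*sqrt(7)*I (a pole of order 2).

Write f(z) = g(z)/(z - 2*sqrt(7)*I)^2 with g(z) = 2*z^2/(z + 2*sqrt(7)*I)^2. For a double pole, Res(f, z₀) = g'(z₀):
  g'(z) = 8*sqrt(7)*I*z/(z + 2*sqrt(7)*I)^3
  Res(f, 2*sqrt(7)*I) = g'(2*sqrt(7)*I) = -sqrt(7)*I/28

∫_{-∞}^{∞} f(x) dx = 2πi · (-sqrt(7)*I/28) = sqrt(7)*pi/14

Final answer: sqrt(7)*pi/14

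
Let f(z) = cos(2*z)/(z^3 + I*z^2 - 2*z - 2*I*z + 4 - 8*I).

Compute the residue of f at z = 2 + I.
Write f(z) = P(z)/Q(z) with P(z) = cos(2*z) and Q(z) = z^3 + I*z^2 - 2*z - 2*I*z + 4 - 8*I.
The denominator factors as Q(z) = (z + 2*I)*(z - 2 - I)*(z + 2), so z = 2 + I is a simple zero of Q and P is analytic there; z = 2 + I is therefore a simple pole and
  Res(f, z₀) = P(z₀)/Q'(z₀).

Q'(z) = 3*z^2 + 2*I*z - 2 - 2*I, so Q'(2 + I) = 5 + 14*I.
P(2 + I) = cos(4 + 2*I).

Res(f, 2 + I) = (cos(4 + 2*I))/(5 + 14*I) = (5/221 - 14*I/221)*cos(4 + 2*I)

Final answer: (5/221 - 14*I/221)*cos(4 + 2*I)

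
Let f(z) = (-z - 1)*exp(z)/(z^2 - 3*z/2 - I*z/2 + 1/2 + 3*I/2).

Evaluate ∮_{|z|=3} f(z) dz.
By the residue theorem, ∮_C f(z) dz = 2πi · (sum of the residues of f at the poles inside |z| = 3).

The denominator factors as (z - 3/2 + I/2)*(z - I), so the singularities of f are simple poles at z = 3/2 - I/2, z = I.
  |3/2 - I/2|² = 5/2 < 9 = 3², so this pole is inside the contour.
  |I|² = 1 < 9 = 3², so this pole is inside the contour.

With P(z) = (-z - 1)*exp(z) and Q(z) = z^2 - 3*z/2 - I*z/2 + 1/2 + 3*I/2, each pole is simple, so Res(f, z₀) = P(z₀)/Q'(z₀) with Q'(z) = 2*z - 3/2 - I/2.
  Res(f, 3/2 - I/2) = P(3/2 - I/2)/Q'(3/2 - I/2) = ((-5/2 + I/2)*exp(3/2 - I/2))/(3/2 - 3*I/2) = (-1 - 2*I/3)*exp(3/2 - I/2)
  Res(f, I) = P(I)/Q'(I) = ((-1 - I)*exp(I))/(-3/2 + 3*I/2) = 2*I*exp(I)/3

Sum of residues inside C: (-1 - 2*I/3)*exp(3/2 - I/2) + 2*I*exp(I)/3
∮_C f(z) dz = 2πi · ((-1 - 2*I/3)*exp(3/2 - I/2) + 2*I*exp(I)/3) = pi*(4/3 - 2*I)*exp(3/2 - I/2) - 4*pi*exp(I)/3

Final answer: pi*(4/3 - 2*I)*exp(3/2 - I/2) - 4*pi*exp(I)/3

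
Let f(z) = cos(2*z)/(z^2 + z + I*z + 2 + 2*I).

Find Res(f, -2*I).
Write f(z) = P(z)/Q(z) with P(z) = cos(2*z) and Q(z) = z^2 + z + I*z + 2 + 2*I.
The denominator factors as Q(z) = (z + 1 - I)*(z + 2*I), so z = -2*I is a simple zero of Q and P is analytic there; z = -2*I is therefore a simple pole and
  Res(f, z₀) = P(z₀)/Q'(z₀).

Q'(z) = 2*z + 1 + I, so Q'(-2*I) = 1 - 3*I.
P(-2*I) = cosh(4).

Res(f, -2*I) = (cosh(4))/(1 - 3*I) = (1/10 + 3*I/10)*cosh(4)

Final answer: (1/10 + 3*I/10)*cosh(4)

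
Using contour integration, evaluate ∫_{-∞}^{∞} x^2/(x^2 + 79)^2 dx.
Let f(z) = z^2/(z^2 + 79)^2. The denominator has no real zeros and deg Q - deg P = 2 ≥ 2, so the integral of f over the upper semicircle |z| = R tends to 0 as R → ∞. Closing the contour in the upper half-plane,
  ∫_{-∞}^{∞} f(x) dx = 2πi · Σ Res(f, z_k)  over the poles with Im z_k > 0.

Zeros of the denominator: z^2 + 79 = 0 gives z = ±sqrt(79)*I.
Upper half-plane: z = sqrt(79)*I (a pole of order 2).

Write f(z) = g(z)/(z - sqrt(79)*I)^2 with g(z) = z^2/(z + sqrt(79)*I)^2. For a double pole, Res(f, z₀) = g'(z₀):
  g'(z) = 2*sqrt(79)*I*z/(z + sqrt(79)*I)^3
  Res(f, sqrt(79)*I) = g'(sqrt(79)*I) = -sqrt(79)*I/316

∫_{-∞}^{∞} f(x) dx = 2πi · (-sqrt(79)*I/316) = sqrt(79)*pi/158

Final answer: sqrt(79)*pi/158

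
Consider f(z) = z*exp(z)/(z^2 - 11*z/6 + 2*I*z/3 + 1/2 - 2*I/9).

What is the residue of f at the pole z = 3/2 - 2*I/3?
Write f(z) = P(z)/Q(z) with P(z) = z*exp(z) and Q(z) = z^2 - 11*z/6 + 2*I*z/3 + 1/2 - 2*I/9.
The denominator factors as Q(z) = (z - 3/2 + 2*I/3)*(z - 1/3), so z = 3/2 - 2*I/3 is a simple zero of Q and P is analytic there; z = 3/2 - 2*I/3 is therefore a simple pole and
  Res(f, z₀) = P(z₀)/Q'(z₀).

Q'(z) = 2*z - 11/6 + 2*I/3, so Q'(3/2 - 2*I/3) = 7/6 - 2*I/3.
P(3/2 - 2*I/3) = (3/2 - 2*I/3)*exp(3/2 - 2*I/3).

Res(f, 3/2 - 2*I/3) = ((3/2 - 2*I/3)*exp(3/2 - 2*I/3))/(7/6 - 2*I/3) = (79/65 + 8*I/65)*exp(3/2 - 2*I/3)

Final answer: (79/65 + 8*I/65)*exp(3/2 - 2*I/3)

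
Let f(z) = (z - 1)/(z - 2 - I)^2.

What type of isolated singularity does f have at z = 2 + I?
Write f(z) = g(z)/(z - 2 - I)^2 with g(z) = z - 1.
g is entire and g(2 + I) = 1 + I ≠ 0, so no factor of (z - 2 - I) cancels: the Laurent expansion of f about z = 2 + I starts at the power -2, i.e. lim_{z→z₀} (z - z₀)^2 f(z) = 1 + I is finite and nonzero.
So z = 2 + I is a pole of order 2.

Final answer: pole of order 2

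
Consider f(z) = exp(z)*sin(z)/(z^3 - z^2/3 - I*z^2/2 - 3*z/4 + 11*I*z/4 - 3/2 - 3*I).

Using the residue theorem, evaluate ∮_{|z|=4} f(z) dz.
pi*(164/865 - 28*I/865)*exp(-3/2 + 3*I/2)*sin(3/2 - 3*I/2) + pi*(1404/14705 - 6012*I/14705)*exp(1/3 - I)*sin(1/3 - I) + pi*(8/85 + 32*I/85)*exp(3/2)*sin(3/2)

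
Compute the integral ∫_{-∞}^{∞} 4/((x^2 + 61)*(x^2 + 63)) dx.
2*pi*(-61*sqrt(7) + 21*sqrt(61))/1281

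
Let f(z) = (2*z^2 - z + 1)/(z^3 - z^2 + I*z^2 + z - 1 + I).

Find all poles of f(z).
The singularities of f are the zeros of the denominator. Factoring,
  z^3 - z^2 + I*z^2 + z - 1 + I = (z - I)*(z - 1 + I)*(z + I)
so the candidates are z = I, z = 1 - I, z = -I.

Check the numerator P(z) = 2*z^2 - z + 1 at each one:
  P(I) = -1 - I ≠ 0, so z = I is a (simple) pole.
  P(1 - I) = -3*I ≠ 0, so z = 1 - I is a (simple) pole.
  P(-I) = -1 + I ≠ 0, so z = -I is a (simple) pole.

Poles of f: {-I, I, 1 - I}

Final answer: {-I, I, 1 - I}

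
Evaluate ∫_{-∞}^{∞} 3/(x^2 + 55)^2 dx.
Let f(z) = 3/(z^2 + 55)^2. The denominator has no real zeros and deg Q - deg P = 4 ≥ 2, so the integral of f over the upper semicircle |z| = R tends to 0 as R → ∞. Closing the contour in the upper half-plane,
  ∫_{-∞}^{∞} f(x) dx = 2πi · Σ Res(f, z_k)  over the poles with Im z_k > 0.

Zeros of the denominator: z^2 + 55 = 0 gives z = ±sqrt(55)*I.
Upper half-plane: z = sqrt(55)*I (a pole of order 2).

Write f(z) = g(z)/(z - sqrt(55)*I)^2 with g(z) = 3/(z + sqrt(55)*I)^2. For a double pole, Res(f, z₀) = g'(z₀):
  g'(z) = -6/(z + sqrt(55)*I)^3
  Res(f, sqrt(55)*I) = g'(sqrt(55)*I) = -3*sqrt(55)*I/12100

∫_{-∞}^{∞} f(x) dx = 2πi · (-3*sqrt(55)*I/12100) = 3*sqrt(55)*pi/6050

Final answer: 3*sqrt(55)*pi/6050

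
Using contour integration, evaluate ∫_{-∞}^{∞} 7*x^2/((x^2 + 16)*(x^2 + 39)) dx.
Let f(z) = 7*z^2/((z^2 + 16)*(z^2 + 39)). The denominator has no real zeros and deg Q - deg P = 2 ≥ 2, so the integral of f over the upper semicircle |z| = R tends to 0 as R → ∞. Closing the contour in the upper half-plane,
  ∫_{-∞}^{∞} f(x) dx = 2πi · Σ Res(f, z_k)  over the poles with Im z_k > 0.

Zeros of the denominator: z^2 + 16 = 0 gives z = ±4*I; z^2 + 39 = 0 gives z = ±sqrt(39)*I.
Upper half-plane: z = 4*I, z = sqrt(39)*I (simple).

Each pole is a simple zero of Q(z) = z^4 + 55*z^2 + 624, so Res(f, z₀) = P(z₀)/Q'(z₀) with P(z) = 7*z^2, Q'(z) = 4*z^3 + 110*z:
  Res(f, 4*I) = (-112)/(184*I) = 14*I/23
  Res(f, sqrt(39)*I) = (-273)/(-46*sqrt(39)*I) = -7*sqrt(39)*I/46

Sum of residues: 7*I*(4 - sqrt(39))/46
∫_{-∞}^{∞} f(x) dx = 2πi · (7*I*(4 - sqrt(39))/46) = 7*pi*(-4 + sqrt(39))/23

Final answer: 7*pi*(-4 + sqrt(39))/23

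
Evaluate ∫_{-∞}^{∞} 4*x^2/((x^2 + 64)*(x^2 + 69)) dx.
Let f(z) = 4*z^2/((z^2 + 64)*(z^2 + 69)). The denominator has no real zeros and deg Q - deg P = 2 ≥ 2, so the integral of f over the upper semicircle |z| = R tends to 0 as R → ∞. Closing the contour in the upper half-plane,
  ∫_{-∞}^{∞} f(x) dx = 2πi · Σ Res(f, z_k)  over the poles with Im z_k > 0.

Zeros of the denominator: z^2 + 69 = 0 gives z = ±sqrt(69)*I; z^2 + 64 = 0 gives z = ±8*I.
Upper half-plane: z = 8*I, z = sqrt(69)*I (simple).

Each pole is a simple zero of Q(z) = z^4 + 133*z^2 + 4416, so Res(f, z₀) = P(z₀)/Q'(z₀) with P(z) = 4*z^2, Q'(z) = 4*z^3 + 266*z:
  Res(f, 8*I) = (-256)/(80*I) = 16*I/5
  Res(f, sqrt(69)*I) = (-276)/(-10*sqrt(69)*I) = -2*sqrt(69)*I/5

Sum of residues: 2*I*(8 - sqrt(69))/5
∫_{-∞}^{∞} f(x) dx = 2πi · (2*I*(8 - sqrt(69))/5) = 4*pi*(-8 + sqrt(69))/5

Final answer: 4*pi*(-8 + sqrt(69))/5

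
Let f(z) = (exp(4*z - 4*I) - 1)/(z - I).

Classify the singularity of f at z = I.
removable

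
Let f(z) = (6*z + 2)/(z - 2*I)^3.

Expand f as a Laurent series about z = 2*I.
Put w = z - (2*I), i.e. z = w + 2*I. The denominator is w^3, so it suffices to rewrite the numerator in powers of w.

P(z) = 6*z + 2
P(w + 2*I) = 2 + 12*I + 6*w

Dividing each term by w^3:
  f = (2 + 12*I)/w^3 + 6/w^2

Substituting back w = z - 2*I:
  f(z) = (2 + 12*I)/(z - 2*I)^3 + 6/(z - 2*I)^2

The series is finite because the numerator is a polynomial; the negative powers form the principal part.

Final answer: (2 + 12*I)/(z - 2*I)^3 + 6/(z - 2*I)^2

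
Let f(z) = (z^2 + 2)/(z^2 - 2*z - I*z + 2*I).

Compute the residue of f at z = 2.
Write f(z) = P(z)/Q(z) with P(z) = z^2 + 2 and Q(z) = z^2 - 2*z - I*z + 2*I.
The denominator factors as Q(z) = (z - I)*(z - 2), so z = 2 is a simple zero of Q and P is analytic there; z = 2 is therefore a simple pole and
  Res(f, z₀) = P(z₀)/Q'(z₀).

Q'(z) = 2*z - 2 - I, so Q'(2) = 2 - I.
P(2) = 6.

Res(f, 2) = (6)/(2 - I) = 12/5 + 6*I/5

Final answer: 12/5 + 6*I/5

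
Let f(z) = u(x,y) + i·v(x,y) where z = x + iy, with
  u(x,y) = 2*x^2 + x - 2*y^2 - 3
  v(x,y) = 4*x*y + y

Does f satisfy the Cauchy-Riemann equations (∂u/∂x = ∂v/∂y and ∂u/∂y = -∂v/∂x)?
∂u/∂x = 4*x + 1
∂v/∂y = 4*x + 1
∂u/∂y = -4*y
∂v/∂x = 4*y
∂u/∂x = ∂v/∂y and ∂u/∂y = -∂v/∂x hold identically; f is analytic.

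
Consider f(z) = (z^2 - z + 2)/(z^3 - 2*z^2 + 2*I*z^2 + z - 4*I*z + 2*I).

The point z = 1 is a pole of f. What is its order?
Factor the denominator:
  z^3 - 2*z^2 + 2*I*z^2 + z - 4*I*z + 2*I = (z - 1)^2*(z + 2*I)

The numerator P(z) = z^2 - z + 2 has P(1) = 2 ≠ 0, so no factor of (z - 1) cancels.
Near z = 1 we can therefore write f(z) = g(z)/(z - 1)^2 with g analytic at 1 and g(1) ≠ 0 (g is the numerator divided by the remaining denominator factors).

Hence z = 1 is a pole of order 2.

Final answer: 2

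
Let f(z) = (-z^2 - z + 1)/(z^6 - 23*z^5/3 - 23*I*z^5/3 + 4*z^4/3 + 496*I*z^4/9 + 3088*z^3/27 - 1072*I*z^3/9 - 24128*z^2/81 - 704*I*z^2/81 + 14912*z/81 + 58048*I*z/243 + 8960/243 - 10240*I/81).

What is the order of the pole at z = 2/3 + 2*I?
4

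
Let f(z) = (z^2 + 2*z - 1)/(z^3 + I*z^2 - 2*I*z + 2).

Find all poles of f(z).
The singularities of f are the zeros of the denominator. Factoring,
  z^3 + I*z^2 - 2*I*z + 2 = (z + 1 + I)*(z - 1 - I)*(z + I)
so the candidates are z = -1 - I, z = 1 + I, z = -I.

Check the numerator P(z) = z^2 + 2*z - 1 at each one:
  P(-1 - I) = -3 ≠ 0, so z = -1 - I is a (simple) pole.
  P(1 + I) = 1 + 4*I ≠ 0, so z = 1 + I is a (simple) pole.
  P(-I) = -2 - 2*I ≠ 0, so z = -I is a (simple) pole.

Poles of f: {-1 - I, -I, 1 + I}

Final answer: {-1 - I, -I, 1 + I}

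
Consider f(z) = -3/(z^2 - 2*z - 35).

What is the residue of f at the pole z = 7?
-1/4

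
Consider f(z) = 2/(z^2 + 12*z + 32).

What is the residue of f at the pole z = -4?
1/2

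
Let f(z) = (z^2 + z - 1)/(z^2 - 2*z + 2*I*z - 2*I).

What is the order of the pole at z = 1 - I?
Factor the denominator:
  z^2 - 2*z + 2*I*z - 2*I = (z - 1 + I)^2

The numerator P(z) = z^2 + z - 1 has P(1 - I) = -3*I ≠ 0, so no factor of (z - 1 + I) cancels.
Near z = 1 - I we can therefore write f(z) = g(z)/(z - 1 + I)^2 with g analytic at 1 - I and g(1 - I) ≠ 0 (g is just the numerator).

Hence z = 1 - I is a pole of order 2.

Final answer: 2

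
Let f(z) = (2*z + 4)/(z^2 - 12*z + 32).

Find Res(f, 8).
Write f(z) = P(z)/Q(z) with P(z) = 2*z + 4 and Q(z) = z^2 - 12*z + 32.
The denominator factors as Q(z) = (z - 8)*(z - 4), so z = 8 is a simple zero of Q and P is analytic there; z = 8 is therefore a simple pole and
  Res(f, z₀) = P(z₀)/Q'(z₀).

Q'(z) = 2*z - 12, so Q'(8) = 4.
P(8) = 20.

Res(f, 8) = (20)/(4) = 5

Final answer: 5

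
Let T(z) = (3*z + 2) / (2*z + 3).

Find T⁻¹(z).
Set w = T(z) = (3*z + 2) / (2*z + 3) and solve for z:
  w*(2*z + 3) = 3*z + 2
  3*w + z*(2*w - 3) - 2 = 0
  z*(2*w - 3) = 2 - 3*w
  z = (3*w - 2)/(3 - 2*w)
Renaming the variable, T⁻¹(z) = (3*z - 2)/(-2*z + 3) = (-3*z + 2)/(2*z - 3).
(Check: ad - bc = 5 ≠ 0, so T is invertible.)

Final answer: (-3*z + 2)/(2*z - 3)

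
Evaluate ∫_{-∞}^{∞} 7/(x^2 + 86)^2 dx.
7*sqrt(86)*pi/14792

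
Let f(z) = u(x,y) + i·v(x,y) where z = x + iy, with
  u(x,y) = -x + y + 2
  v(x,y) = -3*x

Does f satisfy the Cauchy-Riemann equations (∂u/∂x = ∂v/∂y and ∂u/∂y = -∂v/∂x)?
∂u/∂x = -1
∂v/∂y = 0
∂u/∂y = 1
∂v/∂x = -3
∂u/∂x ≠ ∂v/∂y and ∂u/∂y ≠ -∂v/∂x; the Cauchy-Riemann equations are not satisfied, so f is not analytic.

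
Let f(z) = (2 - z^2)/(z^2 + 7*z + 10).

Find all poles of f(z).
The singularities of f are the zeros of the denominator. Factoring,
  z^2 + 7*z + 10 = (z + 2)*(z + 5)
so the candidates are z = -2, z = -5.

Check the numerator P(z) = 2 - z^2 at each one:
  P(-2) = -2 ≠ 0, so z = -2 is a (simple) pole.
  P(-5) = -23 ≠ 0, so z = -5 is a (simple) pole.

Poles of f: {-5, -2}

Final answer: {-5, -2}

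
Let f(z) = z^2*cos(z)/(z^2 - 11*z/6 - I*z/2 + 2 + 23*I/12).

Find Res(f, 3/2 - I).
(645/548 - 27*I/548)*cos(3/2 - I)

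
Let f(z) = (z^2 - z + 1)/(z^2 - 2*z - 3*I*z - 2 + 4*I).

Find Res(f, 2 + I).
Write f(z) = P(z)/Q(z) with P(z) = z^2 - z + 1 and Q(z) = z^2 - 2*z - 3*I*z - 2 + 4*I.
The denominator factors as Q(z) = (z - 2 - I)*(z - 2*I), so z = 2 + I is a simple zero of Q and P is analytic there; z = 2 + I is therefore a simple pole and
  Res(f, z₀) = P(z₀)/Q'(z₀).

Q'(z) = 2*z - 2 - 3*I, so Q'(2 + I) = 2 - I.
P(2 + I) = 2 + 3*I.

Res(f, 2 + I) = (2 + 3*I)/(2 - I) = 1/5 + 8*I/5

Final answer: 1/5 + 8*I/5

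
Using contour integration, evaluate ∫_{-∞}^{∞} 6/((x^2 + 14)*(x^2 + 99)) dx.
Let f(z) = 6/((z^2 + 14)*(z^2 + 99)). The denominator has no real zeros and deg Q - deg P = 4 ≥ 2, so the integral of f over the upper semicircle |z| = R tends to 0 as R → ∞. Closing the contour in the upper half-plane,
  ∫_{-∞}^{∞} f(x) dx = 2πi · Σ Res(f, z_k)  over the poles with Im z_k > 0.

Zeros of the denominator: z^2 + 14 = 0 gives z = ±sqrt(14)*I; z^2 + 99 = 0 gives z = ±3*sqrt(11)*I.
Upper half-plane: z = 3*sqrt(11)*I, z = sqrt(14)*I (simple).

Each pole is a simple zero of Q(z) = z^4 + 113*z^2 + 1386, so Res(f, z₀) = P(z₀)/Q'(z₀) with P(z) = 6, Q'(z) = 4*z^3 + 226*z:
  Res(f, 3*sqrt(11)*I) = (6)/(-510*sqrt(11)*I) = sqrt(11)*I/935
  Res(f, sqrt(14)*I) = (6)/(170*sqrt(14)*I) = -3*sqrt(14)*I/1190

Sum of residues: I*(-33*sqrt(14) + 14*sqrt(11))/13090
∫_{-∞}^{∞} f(x) dx = 2πi · (I*(-33*sqrt(14) + 14*sqrt(11))/13090) = pi*(-14*sqrt(11) + 33*sqrt(14))/6545

Final answer: pi*(-14*sqrt(11) + 33*sqrt(14))/6545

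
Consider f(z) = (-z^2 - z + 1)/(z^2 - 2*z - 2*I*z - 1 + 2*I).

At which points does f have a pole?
The singularities of f are the zeros of the denominator. Factoring,
  z^2 - 2*z - 2*I*z - 1 + 2*I = (z - 2 - I)*(z - I)
so the candidates are z = 2 + I, z = I.

Check the numerator P(z) = -z^2 - z + 1 at each one:
  P(2 + I) = -4 - 5*I ≠ 0, so z = 2 + I is a (simple) pole.
  P(I) = 2 - I ≠ 0, so z = I is a (simple) pole.

Poles of f: {I, 2 + I}

Final answer: {I, 2 + I}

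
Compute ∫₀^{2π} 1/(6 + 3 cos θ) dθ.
Let J = ∫₀^{2π} dθ/(6 + 3 cos θ).
Put z = e^{iθ}: then cos θ = (z + 1/z)/2, dθ = dz/(iz), and z runs once counterclockwise around |z| = 1:
  J = ∮_{|z|=1} 1/(6 + 3*(z + 1/z)/2) · dz/(iz) = (2/i) ∮_{|z|=1} dz/(3*z^2 + 12*z + 3).
The roots of 3*z^2 + 12*z + 3 are z = (-6 ± sqrt(6^2 - 3^2))/3, with sqrt(27) = 3*sqrt(3); their product is 1, so only z₊ = -2 + sqrt(3) lies inside the unit circle (z₋ = -2 - sqrt(3) lies outside).
z₊ is a simple zero of q(z) = 3*z^2 + 12*z + 3, so Res(1/q, z₊) = 1/q'(z₊) with q'(z) = 6*z + 12; and q'(z₊) = 3*(z₊ - z₋) = 6*sqrt(3).
Therefore J = (2/i) · 2πi · 1/(6*sqrt(3)) = 2*pi/(3*sqrt(3)) = 2*sqrt(3)*pi/9

Final answer: 2*sqrt(3)*pi/9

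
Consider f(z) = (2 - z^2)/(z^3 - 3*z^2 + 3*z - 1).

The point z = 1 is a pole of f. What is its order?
3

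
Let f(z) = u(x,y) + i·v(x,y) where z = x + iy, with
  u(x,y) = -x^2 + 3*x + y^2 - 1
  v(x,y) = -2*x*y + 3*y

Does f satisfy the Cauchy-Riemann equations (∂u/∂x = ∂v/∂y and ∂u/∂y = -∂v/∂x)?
∂u/∂x = 3 - 2*x
∂v/∂y = 3 - 2*x
∂u/∂y = 2*y
∂v/∂x = -2*y
∂u/∂x = ∂v/∂y and ∂u/∂y = -∂v/∂x hold identically; f is analytic.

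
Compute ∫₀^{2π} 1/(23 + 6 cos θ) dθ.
2*sqrt(493)*pi/493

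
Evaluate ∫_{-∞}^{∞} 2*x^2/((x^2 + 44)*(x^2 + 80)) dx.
pi*(-sqrt(11) + 2*sqrt(5))/9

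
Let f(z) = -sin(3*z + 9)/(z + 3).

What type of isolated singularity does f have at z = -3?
removable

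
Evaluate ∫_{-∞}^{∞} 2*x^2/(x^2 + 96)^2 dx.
Let f(z) = 2*z^2/(z^2 + 96)^2. The denominator has no real zeros and deg Q - deg P = 2 ≥ 2, so the integral of f over the upper semicircle |z| = R tends to 0 as R → ∞. Closing the contour in the upper half-plane,
  ∫_{-∞}^{∞} f(x) dx = 2πi · Σ Res(f, z_k)  over the poles with Im z_k > 0.

Zeros of the denominator: z^2 + 96 = 0 gives z = ±4*sqrt(6)*I.
Upper half-plane: z = 4*sqrt(6)*I (a pole of order 2).

Write f(z) = g(z)/(z - 4*sqrt(6)*I)^2 with g(z) = 2*z^2/(z + 4*sqrt(6)*I)^2. For a double pole, Res(f, z₀) = g'(z₀):
  g'(z) = 16*sqrt(6)*I*z/(z + 4*sqrt(6)*I)^3
  Res(f, 4*sqrt(6)*I) = g'(4*sqrt(6)*I) = -sqrt(6)*I/48

∫_{-∞}^{∞} f(x) dx = 2πi · (-sqrt(6)*I/48) = sqrt(6)*pi/24

Final answer: sqrt(6)*pi/24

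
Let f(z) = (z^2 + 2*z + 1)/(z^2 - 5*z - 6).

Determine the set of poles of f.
{6}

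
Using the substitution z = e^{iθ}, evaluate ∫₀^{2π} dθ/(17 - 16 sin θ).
Call the integral J. The integrand is 2π-periodic and we integrate over a full period, so shifting θ does not change the value (θ → θ + π/2 turns sin θ into cos θ; θ → θ + π flips the sign of the trig term). Hence
  J = ∫₀^{2π} dθ/(17 + 16 cos θ).
Put z = e^{iθ}: then cos θ = (z + 1/z)/2, dθ = dz/(iz), and z runs once counterclockwise around |z| = 1:
  J = ∮_{|z|=1} 1/(17 + 16*(z + 1/z)/2) · dz/(iz) = (2/i) ∮_{|z|=1} dz/(16*z^2 + 34*z + 16).
The roots of 16*z^2 + 34*z + 16 are z = (-17 ± sqrt(17^2 - 16^2))/16, with sqrt(33) = sqrt(33); their product is 1, so only z₊ = -17/16 + sqrt(33)/16 lies inside the unit circle (z₋ = -17/16 - sqrt(33)/16 lies outside).
z₊ is a simple zero of q(z) = 16*z^2 + 34*z + 16, so Res(1/q, z₊) = 1/q'(z₊) with q'(z) = 32*z + 34; and q'(z₊) = 16*(z₊ - z₋) = 2*sqrt(33).
Therefore J = (2/i) · 2πi · 1/(2*sqrt(33)) = 2*pi/(sqrt(33)) = 2*sqrt(33)*pi/33

Final answer: 2*sqrt(33)*pi/33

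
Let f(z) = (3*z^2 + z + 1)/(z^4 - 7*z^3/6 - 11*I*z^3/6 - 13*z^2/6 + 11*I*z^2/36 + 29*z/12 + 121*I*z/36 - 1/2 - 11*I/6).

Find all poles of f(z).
{-3/2, 2/3, 1 + I/3, 1 + 3*I/2}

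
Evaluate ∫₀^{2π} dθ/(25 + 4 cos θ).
2*sqrt(609)*pi/609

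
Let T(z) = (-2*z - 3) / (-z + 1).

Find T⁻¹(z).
Set w = T(z) = (-2*z - 3) / (-z + 1) and solve for z:
  w*(-z + 1) = -2*z - 3
  w + z*(2 - w) + 3 = 0
  z*(2 - w) = -w - 3
  z = (w + 3)/(w - 2)
Renaming the variable, T⁻¹(z) = (z + 3)/(z - 2).
(Check: ad - bc = -5 ≠ 0, so T is invertible.)

Final answer: (z + 3)/(z - 2)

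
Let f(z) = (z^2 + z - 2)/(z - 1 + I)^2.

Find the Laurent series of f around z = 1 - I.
Put w = z - (1 - I), i.e. z = w + 1 - I. The denominator is w^2, so it suffices to rewrite the numerator in powers of w.

P(z) = z^2 + z - 2
P(w + 1 - I) = -1 - 3*I + (3 - 2*I)*w + w^2

Dividing each term by w^2:
  f = (-1 - 3*I)/w^2 + (3 - 2*I)/w + 1

Substituting back w = z - 1 + I:
  f(z) = (-1 - 3*I)/(z - 1 + I)^2 + (3 - 2*I)/(z - 1 + I) + 1

The series is finite because the numerator is a polynomial; the negative powers form the principal part, and the coefficient of 1/(z - 1 + I) gives Res(f, 1 - I) = 3 - 2*I.

Final answer: (-1 - 3*I)/(z - 1 + I)^2 + (3 - 2*I)/(z - 1 + I) + 1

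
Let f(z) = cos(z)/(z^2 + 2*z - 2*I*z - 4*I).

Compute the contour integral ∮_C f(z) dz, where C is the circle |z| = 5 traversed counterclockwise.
pi*(-1/2 - I/2)*cos(2) + pi*(1/2 + I/2)*cosh(2)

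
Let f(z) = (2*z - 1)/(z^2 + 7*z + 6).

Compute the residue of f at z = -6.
13/5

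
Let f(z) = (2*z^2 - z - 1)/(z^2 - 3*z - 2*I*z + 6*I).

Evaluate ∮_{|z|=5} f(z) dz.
By the residue theorem, ∮_C f(z) dz = 2πi · (sum of the residues of f at the poles inside |z| = 5).

The denominator factors as (z - 2*I)*(z - 3), so the singularities of f are simple poles at z = 2*I, z = 3.
  |2*I|² = 4 < 25 = 5², so this pole is inside the contour.
  |3|² = 9 < 25 = 5², so this pole is inside the contour.

With P(z) = 2*z^2 - z - 1 and Q(z) = z^2 - 3*z - 2*I*z + 6*I, each pole is simple, so Res(f, z₀) = P(z₀)/Q'(z₀) with Q'(z) = 2*z - 3 - 2*I.
  Res(f, 2*I) = P(2*I)/Q'(2*I) = (-9 - 2*I)/(-3 + 2*I) = 23/13 + 24*I/13
  Res(f, 3) = P(3)/Q'(3) = (14)/(3 - 2*I) = 42/13 + 28*I/13

Sum of residues inside C: 5 + 4*I
∮_C f(z) dz = 2πi · (5 + 4*I) = pi*(-8 + 10*I)

Final answer: pi*(-8 + 10*I)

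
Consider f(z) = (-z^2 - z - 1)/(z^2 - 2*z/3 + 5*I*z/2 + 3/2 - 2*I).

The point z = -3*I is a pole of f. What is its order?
Factor the denominator:
  z^2 - 2*z/3 + 5*I*z/2 + 3/2 - 2*I = (z + 3*I)*(z - 2/3 - I/2)

The numerator P(z) = -z^2 - z - 1 has P(-3*I) = 8 + 3*I ≠ 0, so no factor of (z + 3*I) cancels.
Near z = -3*I we can therefore write f(z) = g(z)/(z + 3*I) with g analytic at -3*I and g(-3*I) ≠ 0 (g is the numerator divided by the remaining denominator factors).

Hence z = -3*I is a pole of order 1.

Final answer: 1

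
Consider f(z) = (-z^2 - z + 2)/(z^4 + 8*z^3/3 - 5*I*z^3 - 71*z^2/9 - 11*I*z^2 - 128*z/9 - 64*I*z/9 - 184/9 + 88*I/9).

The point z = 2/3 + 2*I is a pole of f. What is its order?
2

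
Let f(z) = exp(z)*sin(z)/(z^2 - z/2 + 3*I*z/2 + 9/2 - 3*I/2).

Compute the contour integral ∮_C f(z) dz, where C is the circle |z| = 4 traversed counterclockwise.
By the residue theorem, ∮_C f(z) dz = 2πi · (sum of the residues of f at the poles inside |z| = 4).

The denominator factors as (z + 3*I)*(z - 1/2 - 3*I/2), so the singularities of f are simple poles at z = -3*I, z = 1/2 + 3*I/2.
  |-3*I|² = 9 < 16 = 4², so this pole is inside the contour.
  |1/2 + 3*I/2|² = 5/2 < 16 = 4², so this pole is inside the contour.

With P(z) = exp(z)*sin(z) and Q(z) = z^2 - z/2 + 3*I*z/2 + 9/2 - 3*I/2, each pole is simple, so Res(f, z₀) = P(z₀)/Q'(z₀) with Q'(z) = 2*z - 1/2 + 3*I/2.
  Res(f, -3*I) = P(-3*I)/Q'(-3*I) = (-I*exp(-3*I)*sinh(3))/(-1/2 - 9*I/2) = (9/41 + I/41)*exp(-3*I)*sinh(3)
  Res(f, 1/2 + 3*I/2) = P(1/2 + 3*I/2)/Q'(1/2 + 3*I/2) = (exp(1/2 + 3*I/2)*sin(1/2 + 3*I/2))/(1/2 + 9*I/2) = (1/41 - 9*I/41)*exp(1/2 + 3*I/2)*sin(1/2 + 3*I/2)

Sum of residues inside C: (9/41 + I/41)*exp(-3*I)*sinh(3) + (1/41 - 9*I/41)*exp(1/2 + 3*I/2)*sin(1/2 + 3*I/2)
∮_C f(z) dz = 2πi · ((9/41 + I/41)*exp(-3*I)*sinh(3) + (1/41 - 9*I/41)*exp(1/2 + 3*I/2)*sin(1/2 + 3*I/2)) = pi*(-2/41 + 18*I/41)*exp(-3*I)*sinh(3) + pi*(18/41 + 2*I/41)*exp(1/2 + 3*I/2)*sin(1/2 + 3*I/2)

Final answer: pi*(-2/41 + 18*I/41)*exp(-3*I)*sinh(3) + pi*(18/41 + 2*I/41)*exp(1/2 + 3*I/2)*sin(1/2 + 3*I/2)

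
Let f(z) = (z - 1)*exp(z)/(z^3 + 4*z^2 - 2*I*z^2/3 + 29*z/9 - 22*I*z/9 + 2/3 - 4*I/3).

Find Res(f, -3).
Write f(z) = P(z)/Q(z) with P(z) = (z - 1)*exp(z) and Q(z) = z^3 + 4*z^2 - 2*I*z^2/3 + 29*z/9 - 22*I*z/9 + 2/3 - 4*I/3.
The denominator factors as Q(z) = (z + 3)*(z + 1/3 - 2*I/3)*(z + 2/3), so z = -3 is a simple zero of Q and P is analytic there; z = -3 is therefore a simple pole and
  Res(f, z₀) = P(z₀)/Q'(z₀).

Q'(z) = 3*z^2 + 8*z - 4*I*z/3 + 29/9 - 22*I/9, so Q'(-3) = 56/9 + 14*I/9.
P(-3) = -4*exp(-3).

Res(f, -3) = (-4*exp(-3))/(56/9 + 14*I/9) = (-72/119 + 18*I/119)*exp(-3)

Final answer: (-72/119 + 18*I/119)*exp(-3)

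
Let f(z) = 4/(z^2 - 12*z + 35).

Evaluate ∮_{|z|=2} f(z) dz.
0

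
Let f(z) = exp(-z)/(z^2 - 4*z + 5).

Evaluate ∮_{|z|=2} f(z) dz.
0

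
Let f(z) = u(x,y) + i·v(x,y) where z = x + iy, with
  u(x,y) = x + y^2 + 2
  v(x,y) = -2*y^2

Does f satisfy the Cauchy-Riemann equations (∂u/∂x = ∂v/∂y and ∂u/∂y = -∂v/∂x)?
∂u/∂x = 1
∂v/∂y = -4*y
∂u/∂y = 2*y
∂v/∂x = 0
∂u/∂x ≠ ∂v/∂y and ∂u/∂y ≠ -∂v/∂x; the Cauchy-Riemann equations are not satisfied, so f is not analytic.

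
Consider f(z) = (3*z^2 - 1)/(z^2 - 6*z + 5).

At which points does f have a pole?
The singularities of f are the zeros of the denominator. Factoring,
  z^2 - 6*z + 5 = (z - 5)*(z - 1)
so the candidates are z = 5, z = 1.

Check the numerator P(z) = 3*z^2 - 1 at each one:
  P(5) = 74 ≠ 0, so z = 5 is a (simple) pole.
  P(1) = 2 ≠ 0, so z = 1 is a (simple) pole.

Poles of f: {1, 5}

Final answer: {1, 5}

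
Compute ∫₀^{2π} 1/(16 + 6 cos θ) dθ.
Let J = ∫₀^{2π} dθ/(16 + 6 cos θ).
Put z = e^{iθ}: then cos θ = (z + 1/z)/2, dθ = dz/(iz), and z runs once counterclockwise around |z| = 1:
  J = ∮_{|z|=1} 1/(16 + 6*(z + 1/z)/2) · dz/(iz) = (2/i) ∮_{|z|=1} dz/(6*z^2 + 32*z + 6).
The roots of 6*z^2 + 32*z + 6 are z = (-16 ± sqrt(16^2 - 6^2))/6, with sqrt(220) = 2*sqrt(55); their product is 1, so only z₊ = -8/3 + sqrt(55)/3 lies inside the unit circle (z₋ = -8/3 - sqrt(55)/3 lies outside).
z₊ is a simple zero of q(z) = 6*z^2 + 32*z + 6, so Res(1/q, z₊) = 1/q'(z₊) with q'(z) = 12*z + 32; and q'(z₊) = 6*(z₊ - z₋) = 4*sqrt(55).
Therefore J = (2/i) · 2πi · 1/(4*sqrt(55)) = 2*pi/(2*sqrt(55)) = sqrt(55)*pi/55

Final answer: sqrt(55)*pi/55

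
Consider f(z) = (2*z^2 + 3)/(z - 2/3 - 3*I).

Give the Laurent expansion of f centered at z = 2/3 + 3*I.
Put w = z - (2/3 + 3*I), i.e. z = w + 2/3 + 3*I. The denominator is w, so it suffices to rewrite the numerator in powers of w.

P(z) = 2*z^2 + 3
P(w + 2/3 + 3*I) = -127/9 + 8*I + (8/3 + 12*I)*w + 2*w^2

Dividing each term by w:
  f = (-127/9 + 8*I)/w + 8/3 + 12*I + 2*w

Substituting back w = z - 2/3 - 3*I:
  f(z) = (-127/9 + 8*I)/(z - 2/3 - 3*I) + 8/3 + 12*I + 2*(z - 2/3 - 3*I)

The series is finite because the numerator is a polynomial; the negative powers form the principal part, and the coefficient of 1/(z - 2/3 - 3*I) gives Res(f, 2/3 + 3*I) = -127/9 + 8*I.

Final answer: (-127/9 + 8*I)/(z - 2/3 - 3*I) + 8/3 + 12*I + 2*(z - 2/3 - 3*I)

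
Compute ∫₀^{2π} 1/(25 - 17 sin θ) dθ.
sqrt(21)*pi/42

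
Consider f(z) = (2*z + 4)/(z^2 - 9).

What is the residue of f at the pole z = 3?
5/3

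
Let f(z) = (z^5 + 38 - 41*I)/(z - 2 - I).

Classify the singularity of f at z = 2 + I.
The numerator vanishes at z = 2 + I ((2 + I)^5 = -38 + 41*I), so it is divisible by z - 2 - I:
  z^5 + 38 - 41*I = (z - 2 - I)*(z^4 + 2*z^3 + I*z^3 + 3*z^2 + 4*I*z^2 + 2*z + 11*I*z - 7 + 24*I)
Hence for z ≠ 2 + I, f(z) = z^4 + 2*z^3 + I*z^3 + 3*z^2 + 4*I*z^2 + 2*z + 11*I*z - 7 + 24*I, a polynomial, and lim_{z→2 + I} f(z) = -35 + 120*I is finite.
So the singularity is removable.

Final answer: removable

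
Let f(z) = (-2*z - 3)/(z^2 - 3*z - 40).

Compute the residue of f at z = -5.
Write f(z) = P(z)/Q(z) with P(z) = -2*z - 3 and Q(z) = z^2 - 3*z - 40.
The denominator factors as Q(z) = (z + 5)*(z - 8), so z = -5 is a simple zero of Q and P is analytic there; z = -5 is therefore a simple pole and
  Res(f, z₀) = P(z₀)/Q'(z₀).

Q'(z) = 2*z - 3, so Q'(-5) = -13.
P(-5) = 7.

Res(f, -5) = (7)/(-13) = -7/13

Final answer: -7/13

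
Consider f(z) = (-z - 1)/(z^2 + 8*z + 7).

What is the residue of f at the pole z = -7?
-1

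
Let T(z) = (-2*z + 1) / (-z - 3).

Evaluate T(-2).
Substitute z = -2:
  numerator:   -2*(-2) + 1 = 5
  denominator: -(-2) - 3 = -1
T(-2) = (5)/(-1) = -5

Final answer: -5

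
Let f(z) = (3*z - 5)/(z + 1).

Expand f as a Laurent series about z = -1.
Put w = z - (-1), i.e. z = w - 1. The denominator is w, so it suffices to rewrite the numerator in powers of w.

P(z) = 3*z - 5
P(w - 1) = -8 + 3*w

Dividing each term by w:
  f = -8/w + 3

Substituting back w = z + 1:
  f(z) = -8/(z + 1) + 3

The series is finite because the numerator is a polynomial; the negative powers form the principal part, and the coefficient of 1/(z + 1) gives Res(f, -1) = -8.

Final answer: -8/(z + 1) + 3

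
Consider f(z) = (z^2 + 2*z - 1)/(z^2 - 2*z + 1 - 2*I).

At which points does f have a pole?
{-I, 2 + I}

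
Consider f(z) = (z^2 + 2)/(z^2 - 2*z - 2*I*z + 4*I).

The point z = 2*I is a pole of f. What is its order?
1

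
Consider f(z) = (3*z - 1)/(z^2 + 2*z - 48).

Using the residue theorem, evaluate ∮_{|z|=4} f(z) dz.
By the residue theorem, ∮_C f(z) dz = 2πi · (sum of the residues of f at the poles inside |z| = 4).

The denominator factors as (z - 6)*(z + 8), so the singularities of f are simple poles at z = 6, z = -8.
  |6|² = 36 > 16 = 4², so this pole is outside the contour.
  |-8|² = 64 > 16 = 4², so this pole is outside the contour.

No pole lies inside the contour, so f is analytic on and inside C and the integral is 0 (Cauchy's theorem).

Final answer: 0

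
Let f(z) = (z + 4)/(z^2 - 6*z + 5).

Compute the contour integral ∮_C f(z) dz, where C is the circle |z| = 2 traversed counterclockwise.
By the residue theorem, ∮_C f(z) dz = 2πi · (sum of the residues of f at the poles inside |z| = 2).

The denominator factors as (z - 5)*(z - 1), so the singularities of f are simple poles at z = 5, z = 1.
  |5|² = 25 > 4 = 2², so this pole is outside the contour.
  |1|² = 1 < 4 = 2², so this pole is inside the contour.

With P(z) = z + 4 and Q(z) = z^2 - 6*z + 5, each pole is simple, so Res(f, z₀) = P(z₀)/Q'(z₀) with Q'(z) = 2*z - 6.
  Res(f, 1) = P(1)/Q'(1) = (5)/(-4) = -5/4

∮_C f(z) dz = 2πi · (-5/4) = -5*I*pi/2

Final answer: -5*I*pi/2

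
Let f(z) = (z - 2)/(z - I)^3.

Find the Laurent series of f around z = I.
Put w = z - (I), i.e. z = w + I. The denominator is w^3, so it suffices to rewrite the numerator in powers of w.

P(z) = z - 2
P(w + I) = -2 + I + w

Dividing each term by w^3:
  f = (-2 + I)/w^3 + 1/w^2

Substituting back w = z - I:
  f(z) = (-2 + I)/(z - I)^3 + 1/(z - I)^2

The series is finite because the numerator is a polynomial; the negative powers form the principal part.

Final answer: (-2 + I)/(z - I)^3 + 1/(z - I)^2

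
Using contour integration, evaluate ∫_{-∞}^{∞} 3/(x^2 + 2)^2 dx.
3*sqrt(2)*pi/8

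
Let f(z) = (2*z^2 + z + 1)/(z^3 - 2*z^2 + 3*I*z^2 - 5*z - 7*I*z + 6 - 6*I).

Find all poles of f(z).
{-1 - I, -2*I, 3}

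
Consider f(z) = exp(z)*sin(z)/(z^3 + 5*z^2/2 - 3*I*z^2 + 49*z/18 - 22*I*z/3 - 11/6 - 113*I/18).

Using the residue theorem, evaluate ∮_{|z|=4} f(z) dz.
By the residue theorem, ∮_C f(z) dz = 2πi · (sum of the residues of f at the poles inside |z| = 4).

The denominator factors as (z + 2/3 - I)*(z + 3/2 + I)*(z + 1/3 - 3*I), so the singularities of f are simple poles at z = -2/3 + I, z = -3/2 - I, z = -1/3 + 3*I.
  |-2/3 + I|² = 13/9 < 16 = 4², so this pole is inside the contour.
  |-3/2 - I|² = 13/4 < 16 = 4², so this pole is inside the contour.
  |-1/3 + 3*I|² = 82/9 < 16 = 4², so this pole is inside the contour.

With P(z) = exp(z)*sin(z) and Q(z) = z^3 + 5*z^2/2 - 3*I*z^2 + 49*z/18 - 22*I*z/3 - 11/6 - 113*I/18, each pole is simple, so Res(f, z₀) = P(z₀)/Q'(z₀) with Q'(z) = 3*z^2 + 5*z - 6*I*z + 49/18 - 22*I/3.
  Res(f, -2/3 + I) = P(-2/3 + I)/Q'(-2/3 + I) = (-exp(-2/3 + I)*sin(2/3 - I))/(67/18 - 7*I/3) = (-1206/6253 - 756*I/6253)*exp(-2/3 + I)*sin(2/3 - I)
  Res(f, -3/2 - I) = P(-3/2 - I)/Q'(-3/2 - I) = (-exp(-3/2 - I)*sin(3/2 + I))/(-253/36 + 17*I/3) = (9108/105625 + 7344*I/105625)*exp(-3/2 - I)*sin(3/2 + I)
  Res(f, -1/3 + 3*I) = P(-1/3 + 3*I)/Q'(-1/3 + 3*I) = (-exp(-1/3 + 3*I)*sin(1/3 - 3*I))/(-137/18 + 11*I/3) = (2466/23125 + 1188*I/23125)*exp(-1/3 + 3*I)*sin(1/3 - 3*I)

Sum of residues inside C: (-1206/6253 - 756*I/6253)*exp(-2/3 + I)*sin(2/3 - I) + (9108/105625 + 7344*I/105625)*exp(-3/2 - I)*sin(3/2 + I) + (2466/23125 + 1188*I/23125)*exp(-1/3 + 3*I)*sin(1/3 - 3*I)
∮_C f(z) dz = 2πi · ((-1206/6253 - 756*I/6253)*exp(-2/3 + I)*sin(2/3 - I) + (9108/105625 + 7344*I/105625)*exp(-3/2 - I)*sin(3/2 + I) + (2466/23125 + 1188*I/23125)*exp(-1/3 + 3*I)*sin(1/3 - 3*I)) = pi*(-2376/23125 + 4932*I/23125)*exp(-1/3 + 3*I)*sin(1/3 - 3*I) + pi*(1512/6253 - 2412*I/6253)*exp(-2/3 + I)*sin(2/3 - I) + pi*(-14688/105625 + 18216*I/105625)*exp(-3/2 - I)*sin(3/2 + I)

Final answer: pi*(-2376/23125 + 4932*I/23125)*exp(-1/3 + 3*I)*sin(1/3 - 3*I) + pi*(1512/6253 - 2412*I/6253)*exp(-2/3 + I)*sin(2/3 - I) + pi*(-14688/105625 + 18216*I/105625)*exp(-3/2 - I)*sin(3/2 + I)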